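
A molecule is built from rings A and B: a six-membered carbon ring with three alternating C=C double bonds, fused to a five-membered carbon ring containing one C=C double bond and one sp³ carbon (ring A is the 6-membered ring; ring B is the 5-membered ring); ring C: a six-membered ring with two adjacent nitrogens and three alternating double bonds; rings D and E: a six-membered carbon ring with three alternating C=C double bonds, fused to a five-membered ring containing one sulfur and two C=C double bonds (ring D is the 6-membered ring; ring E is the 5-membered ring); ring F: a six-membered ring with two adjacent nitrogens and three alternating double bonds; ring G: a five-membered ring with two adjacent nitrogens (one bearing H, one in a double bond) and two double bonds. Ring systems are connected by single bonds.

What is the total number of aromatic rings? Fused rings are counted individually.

6

Ring A is planar and fully conjugated; 3 ring double bonds give 6 π electrons. 6 = 4(1)+2, so ring A is aromatic (benzene ring).
Ring B has one sp³ carbon, so it is not fully conjugated — not aromatic (cyclopentene ring).
Ring C is planar and fully conjugated; 3 ring double bonds give 6 π electrons. 6 = 4(1)+2, so ring C is aromatic (pyridazine).
Rings D and E form a fused bicyclic system (with one sulfur) with 9 sp² atoms and 10 π electrons from ring double bonds plus a heteroatom lone pair. 10 = 4(2)+2, so the system is aromatic and both rings count as aromatic (benzothiophene).
Ring F is fully conjugated (every ring atom contributes a p orbital); 3 ring double bonds give 6 π electrons. Since 6 = 4n+2 (n=1), ring F is aromatic (pyridazine).
Ring G is planar and fully conjugated; 2 ring double bonds (4 π electrons) plus a heteroatom lone pair (2) give 6 π electrons. That satisfies 4n+2 with n=1, so ring G is aromatic (pyrazole).
Aromatic: A, C, D, E, F, G. Total: 6.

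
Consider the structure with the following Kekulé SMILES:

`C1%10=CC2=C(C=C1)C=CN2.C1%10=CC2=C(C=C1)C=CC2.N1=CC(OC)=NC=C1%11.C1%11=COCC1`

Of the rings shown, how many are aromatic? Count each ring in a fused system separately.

4

The SMILES encodes a six-membered carbon ring with three alternating C=C double bonds, fused to a five-membered ring containing one N–H nitrogen and two C=C double bonds; a six-membered carbon ring with three alternating C=C double bonds, fused to a five-membered carbon ring containing one C=C double bond and one sp³ carbon; a six-membered ring with nitrogens at positions 1 and 4 and three alternating double bonds; a five-membered ring of four carbons and one oxygen, with one C=C double bond and two sp³ carbons.
The fused 6/5-membered bicyclic (with one N–H) is a single π system with 9 sp² atoms and 10 π electrons from ring double bonds plus a heteroatom lone pair. 10 = 4(2)+2, so the system is aromatic and both rings count as aromatic (indole).
The 6-membered ring is fully conjugated (every ring atom contributes a p orbital); 3 ring double bonds give 6 π electrons. 6 = 4(1)+2, so it is aromatic (benzene ring).
The 5-membered ring has one sp³ carbon, so it is not fully conjugated — not aromatic (cyclopentene ring).
The 6-membered ring with two nitrogens (1,4) has a continuous p-orbital overlap around the ring; 3 ring double bonds give 6 π electrons. 6 = 4(1)+2, so it is aromatic (pyrazine).
The 5-membered ring with one oxygen has two sp³ carbons, so it is not fully conjugated — not aromatic (2,3-dihydrofuran).
4 of the 6 rings are aromatic. Total: 4.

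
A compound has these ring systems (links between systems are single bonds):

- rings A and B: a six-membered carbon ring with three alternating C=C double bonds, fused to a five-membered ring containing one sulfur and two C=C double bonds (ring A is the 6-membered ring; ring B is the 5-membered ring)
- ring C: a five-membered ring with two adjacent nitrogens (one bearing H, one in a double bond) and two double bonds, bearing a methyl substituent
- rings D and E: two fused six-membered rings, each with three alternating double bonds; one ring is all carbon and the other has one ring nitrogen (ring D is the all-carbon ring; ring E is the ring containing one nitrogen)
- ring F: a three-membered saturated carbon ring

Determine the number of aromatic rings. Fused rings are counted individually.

5

Rings A and B form a fused bicyclic system (with one sulfur) with 9 sp² atoms and 10 π electrons from ring double bonds plus a heteroatom lone pair. 10 = 4(2)+2, so the system is aromatic and both rings count as aromatic (benzothiophene).
Ring C is planar and fully conjugated; 2 ring double bonds (4 π electrons) plus a heteroatom lone pair (2) give 6 π electrons. That satisfies 4n+2 with n=1, so ring C is aromatic (pyrazole).
Rings D and E form a fused bicyclic system (with one nitrogen) with 10 sp² atoms and 10 π electrons from ring double bonds. 10 = 4(2)+2, so the system is aromatic and both rings count as aromatic (quinoline).
Ring F has only sp³ atoms, so it is not fully conjugated — not aromatic (cyclopropane).
Aromatic: A, B, C, D, E. Total: 5.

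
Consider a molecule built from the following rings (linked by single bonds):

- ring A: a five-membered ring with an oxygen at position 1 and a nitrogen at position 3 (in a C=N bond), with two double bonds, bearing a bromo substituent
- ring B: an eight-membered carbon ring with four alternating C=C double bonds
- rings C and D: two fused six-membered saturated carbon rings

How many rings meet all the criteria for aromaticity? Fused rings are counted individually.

1

Ring A is fully conjugated (every ring atom contributes a p orbital); 2 ring double bonds (4 π electrons) plus a heteroatom lone pair (2) give 6 π electrons. Since 6 = 4n+2 (n=1), ring A is aromatic (oxazole).
Ring B has only sp² ring atoms; a planar conformation would have a fully conjugated π system of 8 electrons. But 8 = 4(2), which is 4n not 4n+2, so ring B is not aromatic (cyclooctatetraene) — cyclooctatetraene distorts into a non-planar tub to avoid antiaromaticity.
Ring C has only sp³ atoms, so it is not fully conjugated — not aromatic (cyclohexane ring).
Ring D has only sp³ atoms, so it is not fully conjugated — not aromatic (cyclohexane ring).
Aromatic: A. Total: 1.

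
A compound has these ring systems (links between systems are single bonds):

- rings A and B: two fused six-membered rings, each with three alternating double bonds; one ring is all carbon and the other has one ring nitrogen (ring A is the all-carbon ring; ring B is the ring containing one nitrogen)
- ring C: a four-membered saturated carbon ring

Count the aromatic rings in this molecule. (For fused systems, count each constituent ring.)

2

Rings A and B form a fused bicyclic system (with one nitrogen) with 10 sp² atoms and 10 π electrons from ring double bonds. 10 = 4(2)+2, so the system is aromatic and both rings count as aromatic (quinoline).
Ring C has only sp³ atoms, so it is not fully conjugated — not aromatic (cyclobutane).
Aromatic: A, B. Total: 2.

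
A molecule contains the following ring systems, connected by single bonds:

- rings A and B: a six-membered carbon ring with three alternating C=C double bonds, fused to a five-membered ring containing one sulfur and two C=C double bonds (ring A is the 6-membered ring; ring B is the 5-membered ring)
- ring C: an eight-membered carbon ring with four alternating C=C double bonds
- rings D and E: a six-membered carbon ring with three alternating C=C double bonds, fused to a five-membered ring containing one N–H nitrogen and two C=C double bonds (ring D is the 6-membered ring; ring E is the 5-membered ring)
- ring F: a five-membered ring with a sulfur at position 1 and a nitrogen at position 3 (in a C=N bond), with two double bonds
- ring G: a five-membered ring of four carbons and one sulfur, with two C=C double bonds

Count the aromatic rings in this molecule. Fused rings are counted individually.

Rings A and B form a fused bicyclic system (with one sulfur) with 9 sp² atoms and 10 π electrons from ring double bonds plus a heteroatom lone pair. 10 = 4(2)+2, so the system is aromatic and both rings count as aromatic (benzothiophene).
Ring C has only sp² ring atoms; a planar conformation would have a fully conjugated π system of 8 electrons. But 8 = 4(2), which is 4n not 4n+2, so ring C is not aromatic (cyclooctatetraene) — cyclooctatetraene distorts into a non-planar tub to avoid antiaromaticity.
Rings D and E form a fused bicyclic system (with one N–H) with 9 sp² atoms and 10 π electrons from ring double bonds plus a heteroatom lone pair. 10 = 4(2)+2, so the system is aromatic and both rings count as aromatic (indole).
Ring F has a continuous p-orbital overlap around the ring; 2 ring double bonds (4 π electrons) plus a heteroatom lone pair (2) give 6 π electrons. 6 = 4(1)+2, so ring F is aromatic (thiazole).
Ring G is fully conjugated (every ring atom contributes a p orbital); 2 ring double bonds (4 π electrons) plus a heteroatom lone pair (2) give 6 π electrons. That satisfies 4n+2 with n=1, so ring G is aromatic (thiophene).
Aromatic: A, B, D, E, F, G. Total: 6.

6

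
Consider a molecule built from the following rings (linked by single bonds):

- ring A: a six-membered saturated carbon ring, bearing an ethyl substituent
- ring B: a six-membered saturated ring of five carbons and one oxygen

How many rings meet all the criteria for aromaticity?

Ring A has only sp³ atoms, so it is not fully conjugated — not aromatic (cyclohexane).
Ring B has only sp³ atoms, so it is not fully conjugated — not aromatic (tetrahydropyran).
No ring is aromatic. Total: 0.

0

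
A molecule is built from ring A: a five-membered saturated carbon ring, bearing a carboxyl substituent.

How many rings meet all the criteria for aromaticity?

0

Ring A has only sp³ atoms, so it is not fully conjugated — not aromatic (cyclopentane).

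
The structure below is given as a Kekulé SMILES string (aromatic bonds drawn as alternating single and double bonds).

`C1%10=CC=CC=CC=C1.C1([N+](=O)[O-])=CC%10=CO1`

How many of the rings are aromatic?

1

The SMILES encodes an eight-membered carbon ring with four alternating C=C double bonds; a five-membered ring of four carbons and one oxygen, with two C=C double bonds.
The 8-membered ring has only sp² ring atoms; a planar conformation would have a fully conjugated π system of 8 electrons. But 8 = 4(2), which is 4n not 4n+2, so it is not aromatic (cyclooctatetraene) — cyclooctatetraene distorts into a non-planar tub to avoid antiaromaticity.
The 5-membered ring with one oxygen is planar and fully conjugated; 2 ring double bonds (4 π electrons) plus a heteroatom lone pair (2) give 6 π electrons. Since 6 = 4n+2 (n=1), it is aromatic (furan).
1 of the 2 rings is aromatic. Total: 1.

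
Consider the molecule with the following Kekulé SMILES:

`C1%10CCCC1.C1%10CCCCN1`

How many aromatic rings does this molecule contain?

The SMILES encodes a five-membered saturated carbon ring; a six-membered saturated ring of five carbons and one N–H nitrogen.
The 5-membered ring has only sp³ atoms, so it is not fully conjugated — not aromatic (cyclopentane).
The 6-membered ring with one N–H has only sp³ atoms, so it is not fully conjugated — not aromatic (piperidine).
None of the rings are aromatic. Total: 0.

0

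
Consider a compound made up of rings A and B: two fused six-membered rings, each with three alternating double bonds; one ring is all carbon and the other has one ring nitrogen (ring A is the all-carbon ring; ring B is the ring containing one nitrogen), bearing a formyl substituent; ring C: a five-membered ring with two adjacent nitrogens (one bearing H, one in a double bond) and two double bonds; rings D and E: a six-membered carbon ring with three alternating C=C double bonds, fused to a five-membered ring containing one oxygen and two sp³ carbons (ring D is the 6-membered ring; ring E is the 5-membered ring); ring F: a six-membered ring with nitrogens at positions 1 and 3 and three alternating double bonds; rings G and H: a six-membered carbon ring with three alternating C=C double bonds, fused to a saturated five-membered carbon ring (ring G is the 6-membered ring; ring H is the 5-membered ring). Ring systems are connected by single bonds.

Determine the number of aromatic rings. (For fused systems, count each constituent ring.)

Rings A and B form a fused bicyclic system (with one nitrogen) with 10 sp² atoms and 10 π electrons from ring double bonds. 10 = 4(2)+2, so the system is aromatic and both rings count as aromatic (quinoline).
Ring C is fully conjugated (every ring atom contributes a p orbital); 2 ring double bonds (4 π electrons) plus a heteroatom lone pair (2) give 6 π electrons. That satisfies 4n+2 with n=1, so ring C is aromatic (pyrazole).
Ring D is planar and fully conjugated; 3 ring double bonds give 6 π electrons. That satisfies 4n+2 with n=1, so ring D is aromatic (benzene ring).
Ring E has two sp³ carbons, so it is not fully conjugated — not aromatic (oxolane ring).
Ring F is fully conjugated (every ring atom contributes a p orbital); 3 ring double bonds give 6 π electrons. Since 6 = 4n+2 (n=1), ring F is aromatic (pyrimidine).
Ring G is planar and fully conjugated; 3 ring double bonds give 6 π electrons. 6 = 4(1)+2, so ring G is aromatic (benzene ring).
Ring H has three sp³ carbons, so it is not fully conjugated — not aromatic (cyclopentane ring).
Aromatic: A, B, C, D, F, G. Total: 6.

6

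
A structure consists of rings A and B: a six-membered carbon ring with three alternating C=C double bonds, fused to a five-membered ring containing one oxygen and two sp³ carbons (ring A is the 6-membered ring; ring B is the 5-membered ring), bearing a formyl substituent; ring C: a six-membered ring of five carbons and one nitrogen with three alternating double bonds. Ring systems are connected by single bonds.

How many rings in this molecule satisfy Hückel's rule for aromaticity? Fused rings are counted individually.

Ring A is fully conjugated (every ring atom contributes a p orbital); 3 ring double bonds give 6 π electrons. Since 6 = 4n+2 (n=1), ring A is aromatic (benzene ring).
Ring B has two sp³ carbons, so it is not fully conjugated — not aromatic (oxolane ring).
Ring C is fully conjugated (every ring atom contributes a p orbital); 3 ring double bonds give 6 π electrons. That satisfies 4n+2 with n=1, so ring C is aromatic (pyridine).
Aromatic: A, C. Total: 2.

2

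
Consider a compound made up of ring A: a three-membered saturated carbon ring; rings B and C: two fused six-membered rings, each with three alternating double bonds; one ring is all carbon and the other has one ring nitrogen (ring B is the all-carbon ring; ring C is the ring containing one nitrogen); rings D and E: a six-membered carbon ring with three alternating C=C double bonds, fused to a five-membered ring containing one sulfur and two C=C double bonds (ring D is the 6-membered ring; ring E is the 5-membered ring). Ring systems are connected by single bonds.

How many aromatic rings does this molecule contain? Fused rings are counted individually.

4

Ring A has only sp³ atoms, so it is not fully conjugated — not aromatic (cyclopropane).
Rings B and C form a fused bicyclic system (with one nitrogen) with 10 sp² atoms and 10 π electrons from ring double bonds. 10 = 4(2)+2, so the system is aromatic and both rings count as aromatic (quinoline).
Rings D and E form a fused bicyclic system (with one sulfur) with 9 sp² atoms and 10 π electrons from ring double bonds plus a heteroatom lone pair. 10 = 4(2)+2, so the system is aromatic and both rings count as aromatic (benzothiophene).
Aromatic: B, C, D, E. Total: 4.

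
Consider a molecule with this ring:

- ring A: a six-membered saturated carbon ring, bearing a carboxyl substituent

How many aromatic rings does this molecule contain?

0

Ring A has only sp³ atoms, so it is not fully conjugated — not aromatic (cyclohexane).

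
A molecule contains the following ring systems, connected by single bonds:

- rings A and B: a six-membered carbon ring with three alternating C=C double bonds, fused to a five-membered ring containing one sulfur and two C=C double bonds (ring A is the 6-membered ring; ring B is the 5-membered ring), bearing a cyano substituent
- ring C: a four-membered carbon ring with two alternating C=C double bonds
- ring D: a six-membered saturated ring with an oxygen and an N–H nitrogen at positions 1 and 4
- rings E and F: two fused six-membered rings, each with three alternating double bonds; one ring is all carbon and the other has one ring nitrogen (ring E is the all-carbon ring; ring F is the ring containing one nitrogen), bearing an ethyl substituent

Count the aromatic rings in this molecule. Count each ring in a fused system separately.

4

Rings A and B form a fused bicyclic system (with one sulfur) with 9 sp² atoms and 10 π electrons from ring double bonds plus a heteroatom lone pair. 10 = 4(2)+2, so the system is aromatic and both rings count as aromatic (benzothiophene).
Ring C has only sp² ring atoms; a planar conformation would have a fully conjugated π system of 4 electrons. But 4 = 4(1), which is 4n not 4n+2, so ring C is not aromatic (cyclobutadiene) — cyclobutadiene is antiaromatic and distorts to a rectangle.
Ring D has only sp³ atoms, so it is not fully conjugated — not aromatic (morpholine).
Rings E and F form a fused bicyclic system (with one nitrogen) with 10 sp² atoms and 10 π electrons from ring double bonds. 10 = 4(2)+2, so the system is aromatic and both rings count as aromatic (quinoline).
Aromatic: A, B, E, F. Total: 4.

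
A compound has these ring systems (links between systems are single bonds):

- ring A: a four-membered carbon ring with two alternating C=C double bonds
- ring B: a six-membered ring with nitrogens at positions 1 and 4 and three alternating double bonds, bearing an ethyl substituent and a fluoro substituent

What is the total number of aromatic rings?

1

Ring A has only sp² ring atoms; a planar conformation would have a fully conjugated π system of 4 electrons. But 4 = 4(1), which is 4n not 4n+2, so ring A is not aromatic (cyclobutadiene) — cyclobutadiene is antiaromatic and distorts to a rectangle.
Ring B has a continuous p-orbital overlap around the ring; 3 ring double bonds give 6 π electrons. Since 6 = 4n+2 (n=1), ring B is aromatic (pyrazine).
Aromatic: B. Total: 1.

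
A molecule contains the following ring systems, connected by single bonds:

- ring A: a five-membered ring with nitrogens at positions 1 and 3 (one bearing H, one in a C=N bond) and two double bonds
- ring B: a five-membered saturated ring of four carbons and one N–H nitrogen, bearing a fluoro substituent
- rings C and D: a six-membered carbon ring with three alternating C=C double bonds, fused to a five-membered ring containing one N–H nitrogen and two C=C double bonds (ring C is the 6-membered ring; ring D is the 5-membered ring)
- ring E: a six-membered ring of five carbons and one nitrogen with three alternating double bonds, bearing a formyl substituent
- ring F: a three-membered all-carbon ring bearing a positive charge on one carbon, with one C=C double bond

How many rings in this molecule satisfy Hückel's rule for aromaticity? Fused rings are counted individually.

5

Ring A is fully conjugated (every ring atom contributes a p orbital); 2 ring double bonds (4 π electrons) plus a heteroatom lone pair (2) give 6 π electrons. Since 6 = 4n+2 (n=1), ring A is aromatic (imidazole).
Ring B has only sp³ atoms, so it is not fully conjugated — not aromatic (pyrrolidine).
Rings C and D form a fused bicyclic system (with one N–H) with 9 sp² atoms and 10 π electrons from ring double bonds plus a heteroatom lone pair. 10 = 4(2)+2, so the system is aromatic and both rings count as aromatic (indole).
Ring E is planar and fully conjugated; 3 ring double bonds give 6 π electrons. That satisfies 4n+2 with n=1, so ring E is aromatic (pyridine).
Ring F is fully conjugated (every ring atom contributes a p orbital); 1 ring double bond (2 π electrons) plus the carbocation's empty p orbital (0, but keeps the ring conjugated) give 2 π electrons. 2 = 4(0)+2, so ring F is aromatic (cyclopropenyl cation).
Aromatic: A, C, D, E, F. Total: 5.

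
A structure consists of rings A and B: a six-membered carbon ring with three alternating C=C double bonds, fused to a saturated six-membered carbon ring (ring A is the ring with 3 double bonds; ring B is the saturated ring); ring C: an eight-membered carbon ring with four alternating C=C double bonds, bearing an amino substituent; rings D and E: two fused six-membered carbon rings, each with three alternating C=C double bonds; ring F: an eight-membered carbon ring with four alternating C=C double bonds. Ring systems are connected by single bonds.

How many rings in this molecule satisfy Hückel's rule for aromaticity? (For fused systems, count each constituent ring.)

3

Ring A is planar and fully conjugated; 3 ring double bonds give 6 π electrons. That satisfies 4n+2 with n=1, so ring A is aromatic (benzene ring).
Ring B has four sp³ carbons, so it is not fully conjugated — not aromatic (cyclohexane ring).
Ring C has only sp² ring atoms; a planar conformation would have a fully conjugated π system of 8 electrons. But 8 = 4(2), which is 4n not 4n+2, so ring C is not aromatic (cyclooctatetraene) — cyclooctatetraene distorts into a non-planar tub to avoid antiaromaticity.
Rings D and E form a fused bicyclic system with 10 sp² atoms and 10 π electrons from ring double bonds. 10 = 4(2)+2, so the system is aromatic and both rings count as aromatic (naphthalene).
Ring F has only sp² ring atoms; a planar conformation would have a fully conjugated π system of 8 electrons. But 8 = 4(2), which is 4n not 4n+2, so ring F is not aromatic (cyclooctatetraene) — cyclooctatetraene distorts into a non-planar tub to avoid antiaromaticity.
Aromatic: A, D, E. Total: 3.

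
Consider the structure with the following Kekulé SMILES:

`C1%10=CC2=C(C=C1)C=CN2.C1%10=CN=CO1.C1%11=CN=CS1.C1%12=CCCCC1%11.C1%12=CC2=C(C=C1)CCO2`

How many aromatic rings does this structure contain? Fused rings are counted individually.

The SMILES encodes a six-membered carbon ring with three alternating C=C double bonds, fused to a five-membered ring containing one N–H nitrogen and two C=C double bonds; a five-membered ring with an oxygen at position 1 and a nitrogen at position 3 (in a C=N bond), with two double bonds; a five-membered ring with a sulfur at position 1 and a nitrogen at position 3 (in a C=N bond), with two double bonds; a six-membered carbon ring with one C=C double bond; a six-membered carbon ring with three alternating C=C double bonds, fused to a five-membered ring containing one oxygen and two sp³ carbons.
The fused 6/5-membered bicyclic (with one N–H) is a single π system with 9 sp² atoms and 10 π electrons from ring double bonds plus a heteroatom lone pair. 10 = 4(2)+2, so the system is aromatic and both rings count as aromatic (indole).
The 5-membered ring with one oxygen and one =N– has a continuous p-orbital overlap around the ring; 2 ring double bonds (4 π electrons) plus a heteroatom lone pair (2) give 6 π electrons. 6 = 4(1)+2, so it is aromatic (oxazole).
The 5-membered ring with one sulfur and one =N– is fully conjugated (every ring atom contributes a p orbital); 2 ring double bonds (4 π electrons) plus a heteroatom lone pair (2) give 6 π electrons. 6 = 4(1)+2, so it is aromatic (thiazole).
The 6-membered ring has four sp³ carbons, so it is not fully conjugated — not aromatic (cyclohexene).
The second 6-membered ring has a continuous p-orbital overlap around the ring; 3 ring double bonds give 6 π electrons. That satisfies 4n+2 with n=1, so it is aromatic (benzene ring).
The 5-membered ring with one oxygen has two sp³ carbons, so it is not fully conjugated — not aromatic (oxolane ring).
5 of the 7 rings are aromatic. Total: 5.

5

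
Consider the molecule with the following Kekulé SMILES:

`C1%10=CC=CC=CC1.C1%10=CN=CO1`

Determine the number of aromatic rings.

The SMILES encodes a seven-membered carbon ring with three C=C double bonds and one sp³ carbon; a five-membered ring with an oxygen at position 1 and a nitrogen at position 3 (in a C=N bond), with two double bonds.
The 7-membered ring has one sp³ carbon, so it is not fully conjugated — not aromatic (cycloheptatriene).
The 5-membered ring with one oxygen and one =N– is planar and fully conjugated; 2 ring double bonds (4 π electrons) plus a heteroatom lone pair (2) give 6 π electrons. That satisfies 4n+2 with n=1, so it is aromatic (oxazole).
1 of the 2 rings is aromatic. Total: 1.

1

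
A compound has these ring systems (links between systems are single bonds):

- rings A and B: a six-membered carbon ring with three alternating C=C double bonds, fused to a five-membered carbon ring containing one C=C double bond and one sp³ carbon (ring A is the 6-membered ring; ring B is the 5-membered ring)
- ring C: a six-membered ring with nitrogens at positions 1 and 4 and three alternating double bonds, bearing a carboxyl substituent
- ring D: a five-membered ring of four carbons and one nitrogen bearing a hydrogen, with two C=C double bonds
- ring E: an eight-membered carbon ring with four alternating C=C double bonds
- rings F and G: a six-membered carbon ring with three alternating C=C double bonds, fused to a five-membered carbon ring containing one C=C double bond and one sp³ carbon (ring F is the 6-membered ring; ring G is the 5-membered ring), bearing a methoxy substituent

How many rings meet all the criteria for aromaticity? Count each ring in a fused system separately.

Ring A is fully conjugated (every ring atom contributes a p orbital); 3 ring double bonds give 6 π electrons. Since 6 = 4n+2 (n=1), ring A is aromatic (benzene ring).
Ring B has one sp³ carbon, so it is not fully conjugated — not aromatic (cyclopentene ring).
Ring C is planar and fully conjugated; 3 ring double bonds give 6 π electrons. Since 6 = 4n+2 (n=1), ring C is aromatic (pyrazine).
Ring D is fully conjugated (every ring atom contributes a p orbital); 2 ring double bonds (4 π electrons) plus a heteroatom lone pair (2) give 6 π electrons. Since 6 = 4n+2 (n=1), ring D is aromatic (pyrrole).
Ring E has only sp² ring atoms; a planar conformation would have a fully conjugated π system of 8 electrons. But 8 = 4(2), which is 4n not 4n+2, so ring E is not aromatic (cyclooctatetraene) — cyclooctatetraene distorts into a non-planar tub to avoid antiaromaticity.
Ring F has a continuous p-orbital overlap around the ring; 3 ring double bonds give 6 π electrons. Since 6 = 4n+2 (n=1), ring F is aromatic (benzene ring).
Ring G has one sp³ carbon, so it is not fully conjugated — not aromatic (cyclopentene ring).
Aromatic: A, C, D, F. Total: 4.

4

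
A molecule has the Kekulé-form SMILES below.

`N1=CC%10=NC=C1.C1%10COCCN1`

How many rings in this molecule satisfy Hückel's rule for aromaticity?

The SMILES encodes a six-membered ring with nitrogens at positions 1 and 4 and three alternating double bonds; a six-membered saturated ring with an oxygen and an N–H nitrogen at positions 1 and 4.
The 6-membered ring with two nitrogens (1,4) has a continuous p-orbital overlap around the ring; 3 ring double bonds give 6 π electrons. 6 = 4(1)+2, so it is aromatic (pyrazine).
The 6-membered ring with one oxygen and one N–H (1,4) has only sp³ atoms, so it is not fully conjugated — not aromatic (morpholine).
1 of the 2 rings is aromatic. Total: 1.

1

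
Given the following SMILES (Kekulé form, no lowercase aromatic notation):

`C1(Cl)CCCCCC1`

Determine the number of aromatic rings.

0

The SMILES encodes a seven-membered saturated carbon ring.
The 7-membered ring has only sp³ atoms, so it is not fully conjugated — not aromatic (cycloheptane).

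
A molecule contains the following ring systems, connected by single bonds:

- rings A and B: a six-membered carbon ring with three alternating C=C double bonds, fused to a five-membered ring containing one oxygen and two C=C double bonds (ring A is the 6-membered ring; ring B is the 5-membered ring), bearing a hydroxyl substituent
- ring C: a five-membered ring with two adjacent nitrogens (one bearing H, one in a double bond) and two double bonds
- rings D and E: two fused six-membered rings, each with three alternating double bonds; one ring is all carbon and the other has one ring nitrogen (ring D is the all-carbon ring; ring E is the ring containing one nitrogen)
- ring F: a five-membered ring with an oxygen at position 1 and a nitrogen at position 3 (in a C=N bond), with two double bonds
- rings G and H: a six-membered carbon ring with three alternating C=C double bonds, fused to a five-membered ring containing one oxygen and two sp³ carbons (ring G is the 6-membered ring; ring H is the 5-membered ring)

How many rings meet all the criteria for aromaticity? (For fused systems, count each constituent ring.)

7

Rings A and B form a fused bicyclic system (with one oxygen) with 9 sp² atoms and 10 π electrons from ring double bonds plus a heteroatom lone pair. 10 = 4(2)+2, so the system is aromatic and both rings count as aromatic (benzofuran).
Ring C is planar and fully conjugated; 2 ring double bonds (4 π electrons) plus a heteroatom lone pair (2) give 6 π electrons. 6 = 4(1)+2, so ring C is aromatic (pyrazole).
Rings D and E form a fused bicyclic system (with one nitrogen) with 10 sp² atoms and 10 π electrons from ring double bonds. 10 = 4(2)+2, so the system is aromatic and both rings count as aromatic (quinoline).
Ring F has a continuous p-orbital overlap around the ring; 2 ring double bonds (4 π electrons) plus a heteroatom lone pair (2) give 6 π electrons. That satisfies 4n+2 with n=1, so ring F is aromatic (oxazole).
Ring G is planar and fully conjugated; 3 ring double bonds give 6 π electrons. 6 = 4(1)+2, so ring G is aromatic (benzene ring).
Ring H has two sp³ carbons, so it is not fully conjugated — not aromatic (oxolane ring).
Aromatic: A, B, C, D, E, F, G. Total: 7.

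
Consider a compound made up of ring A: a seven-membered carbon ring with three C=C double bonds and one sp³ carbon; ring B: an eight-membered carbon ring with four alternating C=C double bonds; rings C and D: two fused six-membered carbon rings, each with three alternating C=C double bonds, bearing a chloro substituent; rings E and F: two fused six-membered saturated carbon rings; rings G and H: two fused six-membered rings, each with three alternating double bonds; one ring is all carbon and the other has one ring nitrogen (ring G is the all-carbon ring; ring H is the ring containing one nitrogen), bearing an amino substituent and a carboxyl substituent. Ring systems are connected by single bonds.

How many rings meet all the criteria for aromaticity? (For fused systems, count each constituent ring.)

4

Ring A has one sp³ carbon, so it is not fully conjugated — not aromatic (cycloheptatriene).
Ring B has only sp² ring atoms; a planar conformation would have a fully conjugated π system of 8 electrons. But 8 = 4(2), which is 4n not 4n+2, so ring B is not aromatic (cyclooctatetraene) — cyclooctatetraene distorts into a non-planar tub to avoid antiaromaticity.
Rings C and D form a fused bicyclic system with 10 sp² atoms and 10 π electrons from ring double bonds. 10 = 4(2)+2, so the system is aromatic and both rings count as aromatic (naphthalene).
Ring E has only sp³ atoms, so it is not fully conjugated — not aromatic (cyclohexane ring).
Ring F has only sp³ atoms, so it is not fully conjugated — not aromatic (cyclohexane ring).
Rings G and H form a fused bicyclic system (with one nitrogen) with 10 sp² atoms and 10 π electrons from ring double bonds. 10 = 4(2)+2, so the system is aromatic and both rings count as aromatic (quinoline).
Aromatic: C, D, G, H. Total: 4.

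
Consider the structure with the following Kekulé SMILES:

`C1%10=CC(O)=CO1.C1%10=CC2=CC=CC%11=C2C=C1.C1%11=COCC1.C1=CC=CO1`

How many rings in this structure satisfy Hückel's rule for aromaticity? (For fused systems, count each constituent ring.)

The SMILES encodes a five-membered ring of four carbons and one oxygen, with two C=C double bonds; two fused six-membered carbon rings, each with three alternating C=C double bonds; a five-membered ring of four carbons and one oxygen, with one C=C double bond and two sp³ carbons; a five-membered ring of four carbons and one oxygen, with two C=C double bonds.
The 5-membered ring with one oxygen is planar and fully conjugated; 2 ring double bonds (4 π electrons) plus a heteroatom lone pair (2) give 6 π electrons. Since 6 = 4n+2 (n=1), it is aromatic (furan).
The fused 6/6-membered bicyclic is a single π system with 10 sp² atoms and 10 π electrons from ring double bonds. 10 = 4(2)+2, so the system is aromatic and both rings count as aromatic (naphthalene).
The second 5-membered ring with one oxygen has two sp³ carbons, so it is not fully conjugated — not aromatic (2,3-dihydrofuran).
The third 5-membered ring with one oxygen has a continuous p-orbital overlap around the ring; 2 ring double bonds (4 π electrons) plus a heteroatom lone pair (2) give 6 π electrons. 6 = 4(1)+2, so it is aromatic (furan).
4 of the 5 rings are aromatic. Total: 4.

4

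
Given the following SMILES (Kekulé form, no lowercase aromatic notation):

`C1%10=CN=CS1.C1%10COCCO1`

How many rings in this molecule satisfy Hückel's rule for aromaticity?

1

The SMILES encodes a five-membered ring with a sulfur at position 1 and a nitrogen at position 3 (in a C=N bond), with two double bonds; a six-membered saturated ring with oxygens at positions 1 and 4.
The 5-membered ring with one sulfur and one =N– is planar and fully conjugated; 2 ring double bonds (4 π electrons) plus a heteroatom lone pair (2) give 6 π electrons. 6 = 4(1)+2, so it is aromatic (thiazole).
The 6-membered ring with two oxygens (1,4) has only sp³ atoms, so it is not fully conjugated — not aromatic (1,4-dioxane).
1 of the 2 rings is aromatic. Total: 1.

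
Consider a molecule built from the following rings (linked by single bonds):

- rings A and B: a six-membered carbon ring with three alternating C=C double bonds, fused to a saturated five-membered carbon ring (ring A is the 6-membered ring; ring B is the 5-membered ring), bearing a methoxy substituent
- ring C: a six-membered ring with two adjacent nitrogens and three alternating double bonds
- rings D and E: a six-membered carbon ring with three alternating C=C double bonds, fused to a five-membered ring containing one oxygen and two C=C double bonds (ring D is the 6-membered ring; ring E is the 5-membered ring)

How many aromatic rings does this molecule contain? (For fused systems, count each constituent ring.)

Ring A is fully conjugated (every ring atom contributes a p orbital); 3 ring double bonds give 6 π electrons. 6 = 4(1)+2, so ring A is aromatic (benzene ring).
Ring B has three sp³ carbons, so it is not fully conjugated — not aromatic (cyclopentane ring).
Ring C is fully conjugated (every ring atom contributes a p orbital); 3 ring double bonds give 6 π electrons. Since 6 = 4n+2 (n=1), ring C is aromatic (pyridazine).
Rings D and E form a fused bicyclic system (with one oxygen) with 9 sp² atoms and 10 π electrons from ring double bonds plus a heteroatom lone pair. 10 = 4(2)+2, so the system is aromatic and both rings count as aromatic (benzofuran).
Aromatic: A, C, D, E. Total: 4.

4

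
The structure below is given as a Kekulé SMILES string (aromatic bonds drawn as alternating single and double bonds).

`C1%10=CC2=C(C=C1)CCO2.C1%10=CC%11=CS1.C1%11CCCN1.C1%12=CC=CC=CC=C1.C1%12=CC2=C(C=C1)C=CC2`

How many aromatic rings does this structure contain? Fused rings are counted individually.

The SMILES encodes a six-membered carbon ring with three alternating C=C double bonds, fused to a five-membered ring containing one oxygen and two sp³ carbons; a five-membered ring of four carbons and one sulfur, with two C=C double bonds; a five-membered saturated ring of four carbons and one N–H nitrogen; an eight-membered carbon ring with four alternating C=C double bonds; a six-membered carbon ring with three alternating C=C double bonds, fused to a five-membered carbon ring containing one C=C double bond and one sp³ carbon.
The 6-membered ring has a continuous p-orbital overlap around the ring; 3 ring double bonds give 6 π electrons. Since 6 = 4n+2 (n=1), it is aromatic (benzene ring).
The 5-membered ring with one oxygen has two sp³ carbons, so it is not fully conjugated — not aromatic (oxolane ring).
The 5-membered ring with one sulfur has a continuous p-orbital overlap around the ring; 2 ring double bonds (4 π electrons) plus a heteroatom lone pair (2) give 6 π electrons. Since 6 = 4n+2 (n=1), it is aromatic (thiophene).
The 5-membered ring with one N–H has only sp³ atoms, so it is not fully conjugated — not aromatic (pyrrolidine).
The 8-membered ring has only sp² ring atoms; a planar conformation would have a fully conjugated π system of 8 electrons. But 8 = 4(2), which is 4n not 4n+2, so it is not aromatic (cyclooctatetraene) — cyclooctatetraene distorts into a non-planar tub to avoid antiaromaticity.
The second 6-membered ring is fully conjugated (every ring atom contributes a p orbital); 3 ring double bonds give 6 π electrons. That satisfies 4n+2 with n=1, so it is aromatic (benzene ring).
The 5-membered ring has one sp³ carbon, so it is not fully conjugated — not aromatic (cyclopentene ring).
3 of the 7 rings are aromatic. Total: 3.

3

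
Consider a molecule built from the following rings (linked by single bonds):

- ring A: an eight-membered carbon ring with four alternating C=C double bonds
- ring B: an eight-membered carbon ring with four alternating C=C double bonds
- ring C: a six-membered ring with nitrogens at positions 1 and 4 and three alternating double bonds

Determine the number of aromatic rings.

1

Ring A has only sp² ring atoms; a planar conformation would have a fully conjugated π system of 8 electrons. But 8 = 4(2), which is 4n not 4n+2, so ring A is not aromatic (cyclooctatetraene) — cyclooctatetraene distorts into a non-planar tub to avoid antiaromaticity.
Ring B has only sp² ring atoms; a planar conformation would have a fully conjugated π system of 8 electrons. But 8 = 4(2), which is 4n not 4n+2, so ring B is not aromatic (cyclooctatetraene) — cyclooctatetraene distorts into a non-planar tub to avoid antiaromaticity.
Ring C is fully conjugated (every ring atom contributes a p orbital); 3 ring double bonds give 6 π electrons. That satisfies 4n+2 with n=1, so ring C is aromatic (pyrazine).
Aromatic: C. Total: 1.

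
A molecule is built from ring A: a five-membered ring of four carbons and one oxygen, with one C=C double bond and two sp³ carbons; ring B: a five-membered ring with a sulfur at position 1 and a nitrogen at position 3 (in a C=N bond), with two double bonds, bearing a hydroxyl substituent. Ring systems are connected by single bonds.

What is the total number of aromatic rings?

Ring A has two sp³ carbons, so it is not fully conjugated — not aromatic (2,3-dihydrofuran).
Ring B is fully conjugated (every ring atom contributes a p orbital); 2 ring double bonds (4 π electrons) plus a heteroatom lone pair (2) give 6 π electrons. That satisfies 4n+2 with n=1, so ring B is aromatic (thiazole).
Aromatic: B. Total: 1.

1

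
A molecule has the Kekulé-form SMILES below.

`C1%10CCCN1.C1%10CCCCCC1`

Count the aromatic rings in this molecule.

The SMILES encodes a five-membered saturated ring of four carbons and one N–H nitrogen; a seven-membered saturated carbon ring.
The 5-membered ring with one N–H has only sp³ atoms, so it is not fully conjugated — not aromatic (pyrrolidine).
The 7-membered ring has only sp³ atoms, so it is not fully conjugated — not aromatic (cycloheptane).
None of the rings are aromatic. Total: 0.

0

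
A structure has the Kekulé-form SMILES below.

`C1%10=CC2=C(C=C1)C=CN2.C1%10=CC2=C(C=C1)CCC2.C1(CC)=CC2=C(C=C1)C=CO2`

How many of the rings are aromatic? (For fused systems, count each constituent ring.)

5

The SMILES encodes a six-membered carbon ring with three alternating C=C double bonds, fused to a five-membered ring containing one N–H nitrogen and two C=C double bonds; a six-membered carbon ring with three alternating C=C double bonds, fused to a saturated five-membered carbon ring; a six-membered carbon ring with three alternating C=C double bonds, fused to a five-membered ring containing one oxygen and two C=C double bonds.
The fused 6/5-membered bicyclic (with one N–H) is a single π system with 9 sp² atoms and 10 π electrons from ring double bonds plus a heteroatom lone pair. 10 = 4(2)+2, so the system is aromatic and both rings count as aromatic (indole).
The 6-membered ring is planar and fully conjugated; 3 ring double bonds give 6 π electrons. That satisfies 4n+2 with n=1, so it is aromatic (benzene ring).
The 5-membered ring has three sp³ carbons, so it is not fully conjugated — not aromatic (cyclopentane ring).
The fused 6/5-membered bicyclic (with one oxygen) is a single π system with 9 sp² atoms and 10 π electrons from ring double bonds plus a heteroatom lone pair. 10 = 4(2)+2, so the system is aromatic and both rings count as aromatic (benzofuran).
5 of the 6 rings are aromatic. Total: 5.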